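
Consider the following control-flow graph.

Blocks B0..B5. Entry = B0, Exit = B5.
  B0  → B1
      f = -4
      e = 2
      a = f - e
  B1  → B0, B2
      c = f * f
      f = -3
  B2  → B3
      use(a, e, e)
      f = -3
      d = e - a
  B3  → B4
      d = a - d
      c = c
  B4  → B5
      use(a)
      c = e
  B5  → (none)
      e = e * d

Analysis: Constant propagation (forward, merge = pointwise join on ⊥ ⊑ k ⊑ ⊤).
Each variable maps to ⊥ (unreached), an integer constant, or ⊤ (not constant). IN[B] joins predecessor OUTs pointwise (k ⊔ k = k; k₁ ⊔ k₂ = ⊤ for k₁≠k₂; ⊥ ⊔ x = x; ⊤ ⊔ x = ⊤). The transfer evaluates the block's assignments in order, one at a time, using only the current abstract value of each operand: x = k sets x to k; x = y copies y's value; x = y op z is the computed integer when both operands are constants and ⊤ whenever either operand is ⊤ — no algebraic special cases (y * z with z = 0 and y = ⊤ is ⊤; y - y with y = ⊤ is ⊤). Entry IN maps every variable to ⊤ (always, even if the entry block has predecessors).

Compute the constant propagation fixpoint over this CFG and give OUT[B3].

Answer: {a: -6, b: ⊤, c: 16, d: -14, e: 2, f: -3}

Trace:
Per-block solution:
  B0:  IN=(all ⊤)  OUT={a:-6, e:2, f:-4; rest ⊤}
  B1:  IN={a:-6, e:2, f:-4; rest ⊤}  OUT={a:-6, c:16, e:2, f:-3; rest ⊤}
  B2:  IN={a:-6, c:16, e:2, f:-3; rest ⊤}  OUT={a:-6, c:16, d:8, e:2, f:-3; rest ⊤}
  B3:  IN={a:-6, c:16, d:8, e:2, f:-3; rest ⊤}  OUT={a:-6, c:16, d:-14, e:2, f:-3; rest ⊤}
  B4:  IN={a:-6, c:16, d:-14, e:2, f:-3; rest ⊤}  OUT={a:-6, c:2, d:-14, e:2, f:-3; rest ⊤}
  B5:  IN={a:-6, c:2, d:-14, e:2, f:-3; rest ⊤}  OUT={a:-6, c:2, d:-14, e:-28, f:-3; rest ⊤}

Merge at B3: IN[B3] = OUT[B2] = {a: -6, b: ⊤, c: 16, d: 8, e: 2, f: -3}
Applying B3's transfer function to that IN value gives OUT[B3] (row B3 above).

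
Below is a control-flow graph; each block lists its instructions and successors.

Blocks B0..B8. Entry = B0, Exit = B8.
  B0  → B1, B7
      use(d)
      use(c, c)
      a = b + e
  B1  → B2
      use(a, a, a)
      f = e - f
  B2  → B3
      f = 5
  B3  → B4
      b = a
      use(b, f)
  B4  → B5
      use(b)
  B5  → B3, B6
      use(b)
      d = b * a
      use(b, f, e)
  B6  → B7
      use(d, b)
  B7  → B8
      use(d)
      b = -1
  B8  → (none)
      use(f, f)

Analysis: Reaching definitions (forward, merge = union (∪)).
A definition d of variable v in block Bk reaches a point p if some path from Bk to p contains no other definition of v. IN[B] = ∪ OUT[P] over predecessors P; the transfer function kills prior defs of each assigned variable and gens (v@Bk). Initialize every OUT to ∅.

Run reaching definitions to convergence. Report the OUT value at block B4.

Fixpoint table:
  B0: | IN={} | OUT={a@B0}
  B1: | IN={a@B0} | OUT={a@B0, f@B1}
  B2: | IN={a@B0, f@B1} | OUT={a@B0, f@B2}
  B3: | IN={a@B0, b@B3, d@B5, f@B2} | OUT={a@B0, b@B3, d@B5, f@B2}
  B4: | IN={a@B0, b@B3, d@B5, f@B2} | OUT={a@B0, b@B3, d@B5, f@B2}
  B5: | IN={a@B0, b@B3, d@B5, f@B2} | OUT={a@B0, b@B3, d@B5, f@B2}
  B6: | IN={a@B0, b@B3, d@B5, f@B2} | OUT={a@B0, b@B3, d@B5, f@B2}
  B7: | IN={a@B0, b@B3, d@B5, f@B2} | OUT={a@B0, b@B7, d@B5, f@B2}
  B8: | IN={a@B0, b@B7, d@B5, f@B2} | OUT={a@B0, b@B7, d@B5, f@B2}

Merge at B4: IN[B4] = OUT[B3] = {a@B0, b@B3, d@B5, f@B2}
Applying B4's transfer function to that IN value gives OUT[B4] (row B4 above).

Answer: {a@B0, b@B3, d@B5, f@B2}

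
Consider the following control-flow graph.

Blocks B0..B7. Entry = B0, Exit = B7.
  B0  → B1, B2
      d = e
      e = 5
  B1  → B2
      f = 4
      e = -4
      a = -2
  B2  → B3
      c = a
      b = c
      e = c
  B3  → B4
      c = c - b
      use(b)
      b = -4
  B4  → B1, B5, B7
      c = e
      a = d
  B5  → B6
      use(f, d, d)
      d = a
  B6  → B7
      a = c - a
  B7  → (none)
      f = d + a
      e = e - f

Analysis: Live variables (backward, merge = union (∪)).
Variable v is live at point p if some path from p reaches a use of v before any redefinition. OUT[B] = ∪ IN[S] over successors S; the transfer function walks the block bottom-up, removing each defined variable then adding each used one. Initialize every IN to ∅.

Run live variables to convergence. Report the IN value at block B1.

Answer: {d}

Derivation:
Converged values:
  B0:  IN={a, e, f}  OUT={a, d, f}
  B1:  IN={d}  OUT={a, d, f}
  B2:  IN={a, d, f}  OUT={b, c, d, e, f}
  B3:  IN={b, c, d, e, f}  OUT={d, e, f}
  B4:  IN={d, e, f}  OUT={a, c, d, e, f}
  B5:  IN={a, c, d, e, f}  OUT={a, c, d, e}
  B6:  IN={a, c, d, e}  OUT={a, d, e}
  B7:  IN={a, d, e}  OUT={}

Merge at B1: OUT[B1] = IN[B2] = {a, d, f}
Applying B1's transfer function to that OUT value gives IN[B1] (row B1 above).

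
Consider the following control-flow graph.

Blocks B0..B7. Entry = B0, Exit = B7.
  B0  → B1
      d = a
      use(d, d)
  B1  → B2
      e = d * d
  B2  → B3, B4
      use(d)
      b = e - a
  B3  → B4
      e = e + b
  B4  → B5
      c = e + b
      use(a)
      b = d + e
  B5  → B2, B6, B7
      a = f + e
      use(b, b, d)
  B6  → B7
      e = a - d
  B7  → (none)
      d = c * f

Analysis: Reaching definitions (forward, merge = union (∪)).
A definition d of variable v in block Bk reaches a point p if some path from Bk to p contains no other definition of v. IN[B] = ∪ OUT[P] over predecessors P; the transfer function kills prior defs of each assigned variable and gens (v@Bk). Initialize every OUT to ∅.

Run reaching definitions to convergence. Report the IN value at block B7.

Per-block solution:
  B0:  IN={}  OUT={d@B0}
  B1:  IN={d@B0}  OUT={d@B0, e@B1}
  B2:  IN={a@B5, b@B4, c@B4, d@B0, e@B1, e@B3}  OUT={a@B5, b@B2, c@B4, d@B0, e@B1, e@B3}
  B3:  IN={a@B5, b@B2, c@B4, d@B0, e@B1, e@B3}  OUT={a@B5, b@B2, c@B4, d@B0, e@B3}
  B4:  IN={a@B5, b@B2, c@B4, d@B0, e@B1, e@B3}  OUT={a@B5, b@B4, c@B4, d@B0, e@B1, e@B3}
  B5:  IN={a@B5, b@B4, c@B4, d@B0, e@B1, e@B3}  OUT={a@B5, b@B4, c@B4, d@B0, e@B1, e@B3}
  B6:  IN={a@B5, b@B4, c@B4, d@B0, e@B1, e@B3}  OUT={a@B5, b@B4, c@B4, d@B0, e@B6}
  B7:  IN={a@B5, b@B4, c@B4, d@B0, e@B1, e@B3, e@B6}  OUT={a@B5, b@B4, c@B4, d@B7, e@B1, e@B3, e@B6}

Merge at B7: IN[B7] = OUT[B5] ⊔ OUT[B6] = {a@B5, b@B4, c@B4, d@B0, e@B1, e@B3, e@B6}

Answer: {a@B5, b@B4, c@B4, d@B0, e@B1, e@B3, e@B6}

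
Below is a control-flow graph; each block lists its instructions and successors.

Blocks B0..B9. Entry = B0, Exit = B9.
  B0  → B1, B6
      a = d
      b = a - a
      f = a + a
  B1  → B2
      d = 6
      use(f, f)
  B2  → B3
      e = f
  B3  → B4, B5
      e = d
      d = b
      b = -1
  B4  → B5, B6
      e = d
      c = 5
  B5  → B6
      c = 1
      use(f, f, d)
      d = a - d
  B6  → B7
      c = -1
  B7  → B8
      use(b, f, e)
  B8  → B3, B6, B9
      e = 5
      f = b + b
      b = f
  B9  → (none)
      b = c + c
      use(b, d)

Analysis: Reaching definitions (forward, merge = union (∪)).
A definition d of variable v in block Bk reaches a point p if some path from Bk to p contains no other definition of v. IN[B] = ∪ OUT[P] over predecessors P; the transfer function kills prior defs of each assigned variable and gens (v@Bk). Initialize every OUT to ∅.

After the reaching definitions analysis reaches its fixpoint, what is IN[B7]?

Per-block solution:
  B0:   IN={}   OUT={a@B0, b@B0, f@B0}
  B1:   IN={a@B0, b@B0, f@B0}   OUT={a@B0, b@B0, d@B1, f@B0}
  B2:   IN={a@B0, b@B0, d@B1, f@B0}   OUT={a@B0, b@B0, d@B1, e@B2, f@B0}
  B3:   IN={a@B0, b@B0, b@B8, c@B6, d@B1, d@B3, d@B5, e@B2, e@B8, f@B0, f@B8}   OUT={a@B0, b@B3, c@B6, d@B3, e@B3, f@B0, f@B8}
  B4:   IN={a@B0, b@B3, c@B6, d@B3, e@B3, f@B0, f@B8}   OUT={a@B0, b@B3, c@B4, d@B3, e@B4, f@B0, f@B8}
  B5:   IN={a@B0, b@B3, c@B4, c@B6, d@B3, e@B3, e@B4, f@B0, f@B8}   OUT={a@B0, b@B3, c@B5, d@B5, e@B3, e@B4, f@B0, f@B8}
  B6:   IN={a@B0, b@B0, b@B3, b@B8, c@B4, c@B5, c@B6, d@B3, d@B5, e@B3, e@B4, e@B8, f@B0, f@B8}   OUT={a@B0, b@B0, b@B3, b@B8, c@B6, d@B3, d@B5, e@B3, e@B4, e@B8, f@B0, f@B8}
  B7:   IN={a@B0, b@B0, b@B3, b@B8, c@B6, d@B3, d@B5, e@B3, e@B4, e@B8, f@B0, f@B8}   OUT={a@B0, b@B0, b@B3, b@B8, c@B6, d@B3, d@B5, e@B3, e@B4, e@B8, f@B0, f@B8}
  B8:   IN={a@B0, b@B0, b@B3, b@B8, c@B6, d@B3, d@B5, e@B3, e@B4, e@B8, f@B0, f@B8}   OUT={a@B0, b@B8, c@B6, d@B3, d@B5, e@B8, f@B8}
  B9:   IN={a@B0, b@B8, c@B6, d@B3, d@B5, e@B8, f@B8}   OUT={a@B0, b@B9, c@B6, d@B3, d@B5, e@B8, f@B8}

Merge at B7: IN[B7] = OUT[B6] = {a@B0, b@B0, b@B3, b@B8, c@B6, d@B3, d@B5, e@B3, e@B4, e@B8, f@B0, f@B8}

Answer: {a@B0, b@B0, b@B3, b@B8, c@B6, d@B3, d@B5, e@B3, e@B4, e@B8, f@B0, f@B8}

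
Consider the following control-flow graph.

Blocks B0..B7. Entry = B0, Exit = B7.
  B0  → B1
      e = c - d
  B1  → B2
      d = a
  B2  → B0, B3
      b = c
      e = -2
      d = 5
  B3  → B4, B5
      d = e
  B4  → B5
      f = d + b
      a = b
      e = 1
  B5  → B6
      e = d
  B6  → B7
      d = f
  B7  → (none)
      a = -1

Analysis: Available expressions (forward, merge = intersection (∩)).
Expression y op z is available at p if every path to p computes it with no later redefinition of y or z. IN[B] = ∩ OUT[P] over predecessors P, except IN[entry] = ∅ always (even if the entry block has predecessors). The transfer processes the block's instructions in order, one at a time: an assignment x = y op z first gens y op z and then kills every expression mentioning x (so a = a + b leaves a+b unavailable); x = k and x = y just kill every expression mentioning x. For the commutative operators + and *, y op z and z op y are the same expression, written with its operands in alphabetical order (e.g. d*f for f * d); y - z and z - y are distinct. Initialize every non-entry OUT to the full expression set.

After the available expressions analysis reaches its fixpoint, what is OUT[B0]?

Converged values:
  B0:   IN={}   OUT={c-d}
  B1:   IN={c-d}   OUT={}
  B2:   IN={}   OUT={}
  B3:   IN={}   OUT={}
  B4:   IN={}   OUT={b+d}
  B5:   IN={}   OUT={}
  B6:   IN={}   OUT={}
  B7:   IN={}   OUT={}

Merge at B0 (entry node, so the boundary value {} is joined with the incoming edge(s)): IN[B0] = {} ∩ OUT[B2] = {}
Applying B0's transfer function to that IN value gives OUT[B0] (row B0 above).

Answer: {c-d}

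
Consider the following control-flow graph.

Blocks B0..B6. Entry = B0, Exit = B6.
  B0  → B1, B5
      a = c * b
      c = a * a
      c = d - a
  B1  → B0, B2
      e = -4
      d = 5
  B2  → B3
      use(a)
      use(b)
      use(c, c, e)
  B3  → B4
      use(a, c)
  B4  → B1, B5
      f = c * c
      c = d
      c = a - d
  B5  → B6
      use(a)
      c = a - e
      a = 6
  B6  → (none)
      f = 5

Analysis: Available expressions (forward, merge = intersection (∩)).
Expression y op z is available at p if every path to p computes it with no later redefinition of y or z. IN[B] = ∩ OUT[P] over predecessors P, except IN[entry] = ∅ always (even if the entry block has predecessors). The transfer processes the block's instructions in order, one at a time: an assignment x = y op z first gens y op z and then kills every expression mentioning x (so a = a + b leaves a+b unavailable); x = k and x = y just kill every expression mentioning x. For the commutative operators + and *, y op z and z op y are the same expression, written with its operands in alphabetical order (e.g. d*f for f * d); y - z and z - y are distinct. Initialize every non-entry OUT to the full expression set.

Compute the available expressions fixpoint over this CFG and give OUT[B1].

Answer: {a*a}

Derivation:
Per-block solution:
  B0:   IN={}   OUT={a*a, d-a}
  B1:   IN={a*a}   OUT={a*a}
  B2:   IN={a*a}   OUT={a*a}
  B3:   IN={a*a}   OUT={a*a}
  B4:   IN={a*a}   OUT={a*a, a-d}
  B5:   IN={a*a}   OUT={}
  B6:   IN={}   OUT={}

Merge at B1: IN[B1] = OUT[B0] ∩ OUT[B4] = {a*a}
Applying B1's transfer function to that IN value gives OUT[B1] (row B1 above).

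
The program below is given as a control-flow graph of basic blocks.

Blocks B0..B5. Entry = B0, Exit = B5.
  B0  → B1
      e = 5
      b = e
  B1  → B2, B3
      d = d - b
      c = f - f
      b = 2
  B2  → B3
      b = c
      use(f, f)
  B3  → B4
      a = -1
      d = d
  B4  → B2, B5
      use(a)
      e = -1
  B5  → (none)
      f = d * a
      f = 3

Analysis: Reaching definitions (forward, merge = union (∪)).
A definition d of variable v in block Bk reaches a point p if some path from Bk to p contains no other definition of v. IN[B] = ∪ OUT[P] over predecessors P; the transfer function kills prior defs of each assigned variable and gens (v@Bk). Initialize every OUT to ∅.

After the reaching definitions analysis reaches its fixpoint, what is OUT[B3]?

Answer: {a@B3, b@B1, b@B2, c@B1, d@B3, e@B0, e@B4}

Working:
Converged values:
  B0: | IN={} | OUT={b@B0, e@B0}
  B1: | IN={b@B0, e@B0} | OUT={b@B1, c@B1, d@B1, e@B0}
  B2: | IN={a@B3, b@B1, b@B2, c@B1, d@B1, d@B3, e@B0, e@B4} | OUT={a@B3, b@B2, c@B1, d@B1, d@B3, e@B0, e@B4}
  B3: | IN={a@B3, b@B1, b@B2, c@B1, d@B1, d@B3, e@B0, e@B4} | OUT={a@B3, b@B1, b@B2, c@B1, d@B3, e@B0, e@B4}
  B4: | IN={a@B3, b@B1, b@B2, c@B1, d@B3, e@B0, e@B4} | OUT={a@B3, b@B1, b@B2, c@B1, d@B3, e@B4}
  B5: | IN={a@B3, b@B1, b@B2, c@B1, d@B3, e@B4} | OUT={a@B3, b@B1, b@B2, c@B1, d@B3, e@B4, f@B5}

Merge at B3: IN[B3] = OUT[B1] ⊔ OUT[B2] = {a@B3, b@B1, b@B2, c@B1, d@B1, d@B3, e@B0, e@B4}
Applying B3's transfer function to that IN value gives OUT[B3] (row B3 above).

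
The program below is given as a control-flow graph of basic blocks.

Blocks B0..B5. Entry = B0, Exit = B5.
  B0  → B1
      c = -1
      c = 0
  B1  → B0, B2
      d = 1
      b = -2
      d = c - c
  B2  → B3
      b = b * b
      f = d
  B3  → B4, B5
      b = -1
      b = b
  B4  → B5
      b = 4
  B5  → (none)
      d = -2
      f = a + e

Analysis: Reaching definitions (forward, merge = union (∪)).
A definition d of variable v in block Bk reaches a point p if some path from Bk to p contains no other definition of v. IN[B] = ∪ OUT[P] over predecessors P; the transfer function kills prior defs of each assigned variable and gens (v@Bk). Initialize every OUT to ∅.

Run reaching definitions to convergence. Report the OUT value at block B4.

Converged values:
  B0:   IN={b@B1, c@B0, d@B1}   OUT={b@B1, c@B0, d@B1}
  B1:   IN={b@B1, c@B0, d@B1}   OUT={b@B1, c@B0, d@B1}
  B2:   IN={b@B1, c@B0, d@B1}   OUT={b@B2, c@B0, d@B1, f@B2}
  B3:   IN={b@B2, c@B0, d@B1, f@B2}   OUT={b@B3, c@B0, d@B1, f@B2}
  B4:   IN={b@B3, c@B0, d@B1, f@B2}   OUT={b@B4, c@B0, d@B1, f@B2}
  B5:   IN={b@B3, b@B4, c@B0, d@B1, f@B2}   OUT={b@B3, b@B4, c@B0, d@B5, f@B5}

Merge at B4: IN[B4] = OUT[B3] = {b@B3, c@B0, d@B1, f@B2}
Applying B4's transfer function to that IN value gives OUT[B4] (row B4 above).

Answer: {b@B4, c@B0, d@B1, f@B2}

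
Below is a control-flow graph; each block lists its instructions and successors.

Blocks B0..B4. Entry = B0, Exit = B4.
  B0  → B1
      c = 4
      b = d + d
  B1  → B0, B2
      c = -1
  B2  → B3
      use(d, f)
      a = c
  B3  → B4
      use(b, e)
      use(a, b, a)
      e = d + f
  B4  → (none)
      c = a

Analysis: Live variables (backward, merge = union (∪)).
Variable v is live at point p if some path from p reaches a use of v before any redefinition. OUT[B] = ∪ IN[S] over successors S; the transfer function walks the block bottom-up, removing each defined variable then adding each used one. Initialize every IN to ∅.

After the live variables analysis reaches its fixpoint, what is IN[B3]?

Converged values:
  B0:  IN={d, e, f}  OUT={b, d, e, f}
  B1:  IN={b, d, e, f}  OUT={b, c, d, e, f}
  B2:  IN={b, c, d, e, f}  OUT={a, b, d, e, f}
  B3:  IN={a, b, d, e, f}  OUT={a}
  B4:  IN={a}  OUT={}

Merge at B3: OUT[B3] = IN[B4] = {a}
Applying B3's transfer function to that OUT value gives IN[B3] (row B3 above).

Answer: {a, b, d, e, f}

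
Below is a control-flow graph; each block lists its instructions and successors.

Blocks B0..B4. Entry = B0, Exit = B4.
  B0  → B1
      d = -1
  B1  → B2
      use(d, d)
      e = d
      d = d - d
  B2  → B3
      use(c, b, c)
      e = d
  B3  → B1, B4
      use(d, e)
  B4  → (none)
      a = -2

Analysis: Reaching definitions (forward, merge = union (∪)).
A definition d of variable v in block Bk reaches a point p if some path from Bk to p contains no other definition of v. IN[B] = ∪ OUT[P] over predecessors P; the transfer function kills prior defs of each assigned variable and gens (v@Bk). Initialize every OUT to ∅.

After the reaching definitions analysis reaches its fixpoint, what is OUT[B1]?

Answer: {d@B1, e@B1}

Derivation:
Fixpoint table:
  B0: | IN={} | OUT={d@B0}
  B1: | IN={d@B0, d@B1, e@B2} | OUT={d@B1, e@B1}
  B2: | IN={d@B1, e@B1} | OUT={d@B1, e@B2}
  B3: | IN={d@B1, e@B2} | OUT={d@B1, e@B2}
  B4: | IN={d@B1, e@B2} | OUT={a@B4, d@B1, e@B2}

Merge at B1: IN[B1] = OUT[B0] ⊔ OUT[B3] = {d@B0, d@B1, e@B2}
Applying B1's transfer function to that IN value gives OUT[B1] (row B1 above).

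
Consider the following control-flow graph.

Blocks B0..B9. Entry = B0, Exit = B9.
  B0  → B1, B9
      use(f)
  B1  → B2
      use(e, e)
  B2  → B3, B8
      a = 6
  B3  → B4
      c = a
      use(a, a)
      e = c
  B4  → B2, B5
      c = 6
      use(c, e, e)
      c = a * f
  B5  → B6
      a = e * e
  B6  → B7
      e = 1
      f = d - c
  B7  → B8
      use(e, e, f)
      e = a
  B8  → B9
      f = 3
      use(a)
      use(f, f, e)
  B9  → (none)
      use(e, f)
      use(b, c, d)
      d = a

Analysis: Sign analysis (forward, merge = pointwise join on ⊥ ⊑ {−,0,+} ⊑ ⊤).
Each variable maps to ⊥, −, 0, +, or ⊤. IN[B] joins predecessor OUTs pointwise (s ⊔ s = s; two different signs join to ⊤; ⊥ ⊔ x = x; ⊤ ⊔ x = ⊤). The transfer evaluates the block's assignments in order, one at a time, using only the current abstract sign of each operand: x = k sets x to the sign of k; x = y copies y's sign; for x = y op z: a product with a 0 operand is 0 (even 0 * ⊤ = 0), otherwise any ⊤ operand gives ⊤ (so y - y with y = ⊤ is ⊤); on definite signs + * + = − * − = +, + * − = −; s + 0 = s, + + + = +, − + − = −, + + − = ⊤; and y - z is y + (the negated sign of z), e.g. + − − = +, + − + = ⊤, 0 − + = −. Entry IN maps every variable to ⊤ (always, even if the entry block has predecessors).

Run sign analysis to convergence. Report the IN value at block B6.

Per-block solution:
  B0:  IN=(all ⊤)  OUT=(all ⊤)
  B1:  IN=(all ⊤)  OUT=(all ⊤)
  B2:  IN=(all ⊤)  OUT={a:+; rest ⊤}
  B3:  IN={a:+; rest ⊤}  OUT={a:+, c:+, e:+; rest ⊤}
  B4:  IN={a:+, c:+, e:+; rest ⊤}  OUT={a:+, e:+; rest ⊤}
  B5:  IN={a:+, e:+; rest ⊤}  OUT={a:+, e:+; rest ⊤}
  B6:  IN={a:+, e:+; rest ⊤}  OUT={a:+, e:+; rest ⊤}
  B7:  IN={a:+, e:+; rest ⊤}  OUT={a:+, e:+; rest ⊤}
  B8:  IN={a:+; rest ⊤}  OUT={a:+, f:+; rest ⊤}
  B9:  IN=(all ⊤)  OUT=(all ⊤)

Merge at B6: IN[B6] = OUT[B5] = {a: +, b: ⊤, c: ⊤, d: ⊤, e: +, f: ⊤}

Answer: {a: +, b: ⊤, c: ⊤, d: ⊤, e: +, f: ⊤}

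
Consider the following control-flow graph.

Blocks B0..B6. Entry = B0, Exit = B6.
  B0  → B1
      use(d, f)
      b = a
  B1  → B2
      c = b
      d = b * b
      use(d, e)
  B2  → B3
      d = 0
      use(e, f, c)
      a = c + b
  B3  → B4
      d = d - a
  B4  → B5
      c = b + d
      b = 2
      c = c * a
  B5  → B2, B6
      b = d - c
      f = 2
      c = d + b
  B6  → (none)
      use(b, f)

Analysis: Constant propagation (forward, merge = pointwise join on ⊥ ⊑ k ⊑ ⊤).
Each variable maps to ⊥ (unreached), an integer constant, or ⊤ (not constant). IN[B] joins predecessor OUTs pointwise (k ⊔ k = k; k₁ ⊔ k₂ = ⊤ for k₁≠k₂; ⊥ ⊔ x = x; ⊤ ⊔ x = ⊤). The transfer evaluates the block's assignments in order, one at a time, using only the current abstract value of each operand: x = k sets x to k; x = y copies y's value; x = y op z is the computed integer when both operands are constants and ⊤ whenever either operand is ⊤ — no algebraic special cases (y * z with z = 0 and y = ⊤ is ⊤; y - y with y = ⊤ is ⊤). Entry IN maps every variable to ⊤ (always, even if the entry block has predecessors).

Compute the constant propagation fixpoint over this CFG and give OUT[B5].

Converged values:
  B0:   IN=(all ⊤)   OUT=(all ⊤)
  B1:   IN=(all ⊤)   OUT=(all ⊤)
  B2:   IN=(all ⊤)   OUT={d:0; rest ⊤}
  B3:   IN={d:0; rest ⊤}   OUT=(all ⊤)
  B4:   IN=(all ⊤)   OUT={b:2; rest ⊤}
  B5:   IN={b:2; rest ⊤}   OUT={f:2; rest ⊤}
  B6:   IN={f:2; rest ⊤}   OUT={f:2; rest ⊤}

Merge at B5: IN[B5] = OUT[B4] = {a: ⊤, b: 2, c: ⊤, d: ⊤, e: ⊤, f: ⊤}
Applying B5's transfer function to that IN value gives OUT[B5] (row B5 above).

Answer: {a: ⊤, b: ⊤, c: ⊤, d: ⊤, e: ⊤, f: 2}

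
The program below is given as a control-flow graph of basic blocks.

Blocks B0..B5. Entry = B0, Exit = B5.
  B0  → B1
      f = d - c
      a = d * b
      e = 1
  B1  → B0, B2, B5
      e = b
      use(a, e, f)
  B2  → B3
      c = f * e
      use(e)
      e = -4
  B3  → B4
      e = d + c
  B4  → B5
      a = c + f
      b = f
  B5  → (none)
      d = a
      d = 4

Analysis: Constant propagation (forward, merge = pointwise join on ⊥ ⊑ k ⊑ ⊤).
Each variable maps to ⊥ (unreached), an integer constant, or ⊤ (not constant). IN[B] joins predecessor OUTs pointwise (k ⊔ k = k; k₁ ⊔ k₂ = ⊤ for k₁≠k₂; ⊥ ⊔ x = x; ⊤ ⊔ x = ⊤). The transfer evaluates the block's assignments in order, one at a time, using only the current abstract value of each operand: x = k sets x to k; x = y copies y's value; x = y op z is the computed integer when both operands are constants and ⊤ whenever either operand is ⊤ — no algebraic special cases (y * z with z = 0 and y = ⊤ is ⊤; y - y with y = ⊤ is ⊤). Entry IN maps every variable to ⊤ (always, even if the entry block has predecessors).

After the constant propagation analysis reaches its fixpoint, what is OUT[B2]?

Per-block solution:
  B0:   IN=(all ⊤)   OUT={e:1; rest ⊤}
  B1:   IN={e:1; rest ⊤}   OUT=(all ⊤)
  B2:   IN=(all ⊤)   OUT={e:-4; rest ⊤}
  B3:   IN={e:-4; rest ⊤}   OUT=(all ⊤)
  B4:   IN=(all ⊤)   OUT=(all ⊤)
  B5:   IN=(all ⊤)   OUT={d:4; rest ⊤}

Merge at B2: IN[B2] = OUT[B1] = {a: ⊤, b: ⊤, c: ⊤, d: ⊤, e: ⊤, f: ⊤}
Applying B2's transfer function to that IN value gives OUT[B2] (row B2 above).

Answer: {a: ⊤, b: ⊤, c: ⊤, d: ⊤, e: -4, f: ⊤}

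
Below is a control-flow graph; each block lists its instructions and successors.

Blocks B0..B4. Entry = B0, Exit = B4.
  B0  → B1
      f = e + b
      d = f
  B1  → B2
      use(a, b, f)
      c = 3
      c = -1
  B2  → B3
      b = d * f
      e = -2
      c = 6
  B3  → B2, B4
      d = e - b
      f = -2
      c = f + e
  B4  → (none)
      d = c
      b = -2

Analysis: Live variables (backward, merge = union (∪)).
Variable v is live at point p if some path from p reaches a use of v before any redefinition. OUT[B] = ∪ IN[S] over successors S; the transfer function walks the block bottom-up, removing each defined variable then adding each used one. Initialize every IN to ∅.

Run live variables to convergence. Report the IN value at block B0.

Answer: {a, b, e}

Trace:
Fixpoint table:
  B0:   IN={a, b, e}   OUT={a, b, d, f}
  B1:   IN={a, b, d, f}   OUT={d, f}
  B2:   IN={d, f}   OUT={b, e}
  B3:   IN={b, e}   OUT={c, d, f}
  B4:   IN={c}   OUT={}

Merge at B0: OUT[B0] = IN[B1] = {a, b, d, f}
Applying B0's transfer function to that OUT value gives IN[B0] (row B0 above).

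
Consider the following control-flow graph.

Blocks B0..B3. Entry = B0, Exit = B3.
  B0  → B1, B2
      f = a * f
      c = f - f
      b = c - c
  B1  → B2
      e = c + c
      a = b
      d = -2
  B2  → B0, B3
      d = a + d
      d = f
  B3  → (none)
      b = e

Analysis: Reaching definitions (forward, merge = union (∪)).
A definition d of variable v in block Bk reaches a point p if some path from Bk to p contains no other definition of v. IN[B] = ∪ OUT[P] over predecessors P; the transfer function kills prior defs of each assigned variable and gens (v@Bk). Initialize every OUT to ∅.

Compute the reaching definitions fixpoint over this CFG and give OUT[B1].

Per-block solution:
  B0:   IN={a@B1, b@B0, c@B0, d@B2, e@B1, f@B0}   OUT={a@B1, b@B0, c@B0, d@B2, e@B1, f@B0}
  B1:   IN={a@B1, b@B0, c@B0, d@B2, e@B1, f@B0}   OUT={a@B1, b@B0, c@B0, d@B1, e@B1, f@B0}
  B2:   IN={a@B1, b@B0, c@B0, d@B1, d@B2, e@B1, f@B0}   OUT={a@B1, b@B0, c@B0, d@B2, e@B1, f@B0}
  B3:   IN={a@B1, b@B0, c@B0, d@B2, e@B1, f@B0}   OUT={a@B1, b@B3, c@B0, d@B2, e@B1, f@B0}

Merge at B1: IN[B1] = OUT[B0] = {a@B1, b@B0, c@B0, d@B2, e@B1, f@B0}
Applying B1's transfer function to that IN value gives OUT[B1] (row B1 above).

Answer: {a@B1, b@B0, c@B0, d@B1, e@B1, f@B0}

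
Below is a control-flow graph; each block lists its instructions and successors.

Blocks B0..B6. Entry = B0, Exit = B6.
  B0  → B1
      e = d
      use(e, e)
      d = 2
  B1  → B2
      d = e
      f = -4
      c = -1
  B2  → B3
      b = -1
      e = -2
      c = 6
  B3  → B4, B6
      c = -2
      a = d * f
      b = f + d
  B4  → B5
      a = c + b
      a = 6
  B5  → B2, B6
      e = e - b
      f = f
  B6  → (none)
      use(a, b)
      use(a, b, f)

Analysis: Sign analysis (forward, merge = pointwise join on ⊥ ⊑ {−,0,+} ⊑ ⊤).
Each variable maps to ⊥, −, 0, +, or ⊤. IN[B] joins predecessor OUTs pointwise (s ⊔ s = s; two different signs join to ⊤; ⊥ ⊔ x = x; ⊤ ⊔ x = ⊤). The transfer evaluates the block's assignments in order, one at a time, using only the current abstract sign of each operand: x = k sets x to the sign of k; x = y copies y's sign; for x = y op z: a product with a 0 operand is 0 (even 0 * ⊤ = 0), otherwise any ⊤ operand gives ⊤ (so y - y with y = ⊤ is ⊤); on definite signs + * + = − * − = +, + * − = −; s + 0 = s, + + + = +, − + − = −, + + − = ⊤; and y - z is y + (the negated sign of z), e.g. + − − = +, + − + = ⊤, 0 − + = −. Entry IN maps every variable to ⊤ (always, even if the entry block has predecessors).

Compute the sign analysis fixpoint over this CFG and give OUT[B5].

Fixpoint table:
  B0:  IN=(all ⊤)  OUT={d:+; rest ⊤}
  B1:  IN={d:+; rest ⊤}  OUT={c:-, f:-; rest ⊤}
  B2:  IN={c:-, f:-; rest ⊤}  OUT={b:-, c:+, e:-, f:-; rest ⊤}
  B3:  IN={b:-, c:+, e:-, f:-; rest ⊤}  OUT={c:-, e:-, f:-; rest ⊤}
  B4:  IN={c:-, e:-, f:-; rest ⊤}  OUT={a:+, c:-, e:-, f:-; rest ⊤}
  B5:  IN={a:+, c:-, e:-, f:-; rest ⊤}  OUT={a:+, c:-, f:-; rest ⊤}
  B6:  IN={c:-, f:-; rest ⊤}  OUT={c:-, f:-; rest ⊤}

Merge at B5: IN[B5] = OUT[B4] = {a: +, b: ⊤, c: -, d: ⊤, e: -, f: -}
Applying B5's transfer function to that IN value gives OUT[B5] (row B5 above).

Answer: {a: +, b: ⊤, c: -, d: ⊤, e: ⊤, f: -}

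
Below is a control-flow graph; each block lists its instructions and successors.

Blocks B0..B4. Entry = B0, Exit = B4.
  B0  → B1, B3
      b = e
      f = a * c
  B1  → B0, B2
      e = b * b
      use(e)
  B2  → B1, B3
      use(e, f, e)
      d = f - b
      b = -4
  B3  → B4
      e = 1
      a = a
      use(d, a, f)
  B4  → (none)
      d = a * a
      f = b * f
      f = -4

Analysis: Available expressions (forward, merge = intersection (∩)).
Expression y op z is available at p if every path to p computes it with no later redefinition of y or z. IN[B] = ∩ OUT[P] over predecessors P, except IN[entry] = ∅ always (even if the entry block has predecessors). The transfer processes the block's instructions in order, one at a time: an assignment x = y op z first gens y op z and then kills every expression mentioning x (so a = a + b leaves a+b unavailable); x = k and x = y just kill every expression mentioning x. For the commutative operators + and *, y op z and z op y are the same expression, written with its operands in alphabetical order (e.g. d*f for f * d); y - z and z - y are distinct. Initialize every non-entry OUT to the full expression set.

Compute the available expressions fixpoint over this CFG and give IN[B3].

Answer: {a*c}

Derivation:
Converged values:
  B0:  IN={}  OUT={a*c}
  B1:  IN={a*c}  OUT={a*c, b*b}
  B2:  IN={a*c, b*b}  OUT={a*c}
  B3:  IN={a*c}  OUT={}
  B4:  IN={}  OUT={a*a}

Merge at B3: IN[B3] = OUT[B0] ∩ OUT[B2] = {a*c}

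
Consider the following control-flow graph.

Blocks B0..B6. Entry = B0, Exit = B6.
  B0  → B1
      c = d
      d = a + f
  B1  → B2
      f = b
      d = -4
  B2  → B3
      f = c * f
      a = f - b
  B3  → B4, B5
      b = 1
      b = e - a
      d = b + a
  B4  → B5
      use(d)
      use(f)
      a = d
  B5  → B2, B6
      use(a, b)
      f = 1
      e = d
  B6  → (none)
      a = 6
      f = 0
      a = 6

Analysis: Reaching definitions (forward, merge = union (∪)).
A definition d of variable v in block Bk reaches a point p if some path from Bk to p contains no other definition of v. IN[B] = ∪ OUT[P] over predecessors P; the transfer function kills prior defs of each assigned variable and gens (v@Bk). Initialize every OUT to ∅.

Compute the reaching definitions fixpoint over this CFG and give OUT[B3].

Fixpoint table:
  B0:   IN={}   OUT={c@B0, d@B0}
  B1:   IN={c@B0, d@B0}   OUT={c@B0, d@B1, f@B1}
  B2:   IN={a@B2, a@B4, b@B3, c@B0, d@B1, d@B3, e@B5, f@B1, f@B5}   OUT={a@B2, b@B3, c@B0, d@B1, d@B3, e@B5, f@B2}
  B3:   IN={a@B2, b@B3, c@B0, d@B1, d@B3, e@B5, f@B2}   OUT={a@B2, b@B3, c@B0, d@B3, e@B5, f@B2}
  B4:   IN={a@B2, b@B3, c@B0, d@B3, e@B5, f@B2}   OUT={a@B4, b@B3, c@B0, d@B3, e@B5, f@B2}
  B5:   IN={a@B2, a@B4, b@B3, c@B0, d@B3, e@B5, f@B2}   OUT={a@B2, a@B4, b@B3, c@B0, d@B3, e@B5, f@B5}
  B6:   IN={a@B2, a@B4, b@B3, c@B0, d@B3, e@B5, f@B5}   OUT={a@B6, b@B3, c@B0, d@B3, e@B5, f@B6}

Merge at B3: IN[B3] = OUT[B2] = {a@B2, b@B3, c@B0, d@B1, d@B3, e@B5, f@B2}
Applying B3's transfer function to that IN value gives OUT[B3] (row B3 above).

Answer: {a@B2, b@B3, c@B0, d@B3, e@B5, f@B2}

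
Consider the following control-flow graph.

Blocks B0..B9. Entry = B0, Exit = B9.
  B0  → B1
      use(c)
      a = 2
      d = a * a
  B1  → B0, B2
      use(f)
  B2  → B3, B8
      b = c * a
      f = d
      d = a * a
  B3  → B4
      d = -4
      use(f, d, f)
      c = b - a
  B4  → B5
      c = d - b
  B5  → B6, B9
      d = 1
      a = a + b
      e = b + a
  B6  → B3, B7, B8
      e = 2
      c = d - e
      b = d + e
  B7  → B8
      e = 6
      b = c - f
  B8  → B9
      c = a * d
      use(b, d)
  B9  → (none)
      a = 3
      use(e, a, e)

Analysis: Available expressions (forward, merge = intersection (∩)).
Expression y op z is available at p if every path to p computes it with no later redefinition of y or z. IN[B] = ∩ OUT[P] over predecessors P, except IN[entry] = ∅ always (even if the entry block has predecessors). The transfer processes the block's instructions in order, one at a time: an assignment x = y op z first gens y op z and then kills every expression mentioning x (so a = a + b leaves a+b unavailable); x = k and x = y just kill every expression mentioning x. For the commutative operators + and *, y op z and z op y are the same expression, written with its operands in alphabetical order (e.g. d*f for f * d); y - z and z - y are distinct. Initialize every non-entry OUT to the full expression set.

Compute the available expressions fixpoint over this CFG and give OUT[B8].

Answer: {a*d}

Derivation:
Per-block solution:
  B0:   IN={}   OUT={a*a}
  B1:   IN={a*a}   OUT={a*a}
  B2:   IN={a*a}   OUT={a*a, a*c}
  B3:   IN={}   OUT={b-a}
  B4:   IN={b-a}   OUT={b-a, d-b}
  B5:   IN={b-a, d-b}   OUT={a+b}
  B6:   IN={a+b}   OUT={d+e, d-e}
  B7:   IN={d+e, d-e}   OUT={c-f}
  B8:   IN={}   OUT={a*d}
  B9:   IN={}   OUT={}

Merge at B8: IN[B8] = OUT[B2] ∩ OUT[B6] ∩ OUT[B7] = {}
Applying B8's transfer function to that IN value gives OUT[B8] (row B8 above).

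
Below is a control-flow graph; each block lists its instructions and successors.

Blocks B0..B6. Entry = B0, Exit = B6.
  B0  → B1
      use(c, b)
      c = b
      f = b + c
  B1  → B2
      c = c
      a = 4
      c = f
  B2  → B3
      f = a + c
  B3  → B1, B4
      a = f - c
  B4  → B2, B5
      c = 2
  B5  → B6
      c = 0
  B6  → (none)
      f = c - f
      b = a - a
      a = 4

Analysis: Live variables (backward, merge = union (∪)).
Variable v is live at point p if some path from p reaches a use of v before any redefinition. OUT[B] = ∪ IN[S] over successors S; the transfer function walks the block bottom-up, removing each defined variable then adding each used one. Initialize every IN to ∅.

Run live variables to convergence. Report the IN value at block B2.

Answer: {a, c}

Working:
Per-block solution:
  B0:  IN={b, c}  OUT={c, f}
  B1:  IN={c, f}  OUT={a, c}
  B2:  IN={a, c}  OUT={c, f}
  B3:  IN={c, f}  OUT={a, c, f}
  B4:  IN={a, f}  OUT={a, c, f}
  B5:  IN={a, f}  OUT={a, c, f}
  B6:  IN={a, c, f}  OUT={}

Merge at B2: OUT[B2] = IN[B3] = {c, f}
Applying B2's transfer function to that OUT value gives IN[B2] (row B2 above).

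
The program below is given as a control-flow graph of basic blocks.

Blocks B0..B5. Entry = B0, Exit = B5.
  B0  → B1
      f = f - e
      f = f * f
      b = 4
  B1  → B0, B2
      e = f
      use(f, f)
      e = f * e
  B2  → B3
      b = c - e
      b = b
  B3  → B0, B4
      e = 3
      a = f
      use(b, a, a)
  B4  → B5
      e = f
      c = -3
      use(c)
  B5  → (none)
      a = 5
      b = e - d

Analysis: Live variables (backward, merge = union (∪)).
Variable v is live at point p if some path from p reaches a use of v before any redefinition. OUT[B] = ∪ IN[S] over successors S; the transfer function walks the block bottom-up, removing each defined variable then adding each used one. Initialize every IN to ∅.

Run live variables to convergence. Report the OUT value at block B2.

Answer: {b, c, d, f}

Derivation:
Fixpoint table:
  B0:   IN={c, d, e, f}   OUT={c, d, f}
  B1:   IN={c, d, f}   OUT={c, d, e, f}
  B2:   IN={c, d, e, f}   OUT={b, c, d, f}
  B3:   IN={b, c, d, f}   OUT={c, d, e, f}
  B4:   IN={d, f}   OUT={d, e}
  B5:   IN={d, e}   OUT={}

Merge at B2: OUT[B2] = IN[B3] = {b, c, d, f}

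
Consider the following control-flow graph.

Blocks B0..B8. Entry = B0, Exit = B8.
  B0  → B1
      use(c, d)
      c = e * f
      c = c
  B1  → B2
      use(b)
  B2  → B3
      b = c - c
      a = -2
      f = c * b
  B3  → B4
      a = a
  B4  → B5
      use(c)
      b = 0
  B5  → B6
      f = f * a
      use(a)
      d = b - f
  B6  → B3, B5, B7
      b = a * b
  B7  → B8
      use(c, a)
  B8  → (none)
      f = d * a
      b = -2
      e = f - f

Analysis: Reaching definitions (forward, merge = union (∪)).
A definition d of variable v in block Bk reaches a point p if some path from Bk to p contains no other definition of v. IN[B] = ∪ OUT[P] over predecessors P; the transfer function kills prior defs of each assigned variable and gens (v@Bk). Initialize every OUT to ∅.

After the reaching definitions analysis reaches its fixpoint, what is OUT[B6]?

Per-block solution:
  B0: | IN={} | OUT={c@B0}
  B1: | IN={c@B0} | OUT={c@B0}
  B2: | IN={c@B0} | OUT={a@B2, b@B2, c@B0, f@B2}
  B3: | IN={a@B2, a@B3, b@B2, b@B6, c@B0, d@B5, f@B2, f@B5} | OUT={a@B3, b@B2, b@B6, c@B0, d@B5, f@B2, f@B5}
  B4: | IN={a@B3, b@B2, b@B6, c@B0, d@B5, f@B2, f@B5} | OUT={a@B3, b@B4, c@B0, d@B5, f@B2, f@B5}
  B5: | IN={a@B3, b@B4, b@B6, c@B0, d@B5, f@B2, f@B5} | OUT={a@B3, b@B4, b@B6, c@B0, d@B5, f@B5}
  B6: | IN={a@B3, b@B4, b@B6, c@B0, d@B5, f@B5} | OUT={a@B3, b@B6, c@B0, d@B5, f@B5}
  B7: | IN={a@B3, b@B6, c@B0, d@B5, f@B5} | OUT={a@B3, b@B6, c@B0, d@B5, f@B5}
  B8: | IN={a@B3, b@B6, c@B0, d@B5, f@B5} | OUT={a@B3, b@B8, c@B0, d@B5, e@B8, f@B8}

Merge at B6: IN[B6] = OUT[B5] = {a@B3, b@B4, b@B6, c@B0, d@B5, f@B5}
Applying B6's transfer function to that IN value gives OUT[B6] (row B6 above).

Answer: {a@B3, b@B6, c@B0, d@B5, f@B5}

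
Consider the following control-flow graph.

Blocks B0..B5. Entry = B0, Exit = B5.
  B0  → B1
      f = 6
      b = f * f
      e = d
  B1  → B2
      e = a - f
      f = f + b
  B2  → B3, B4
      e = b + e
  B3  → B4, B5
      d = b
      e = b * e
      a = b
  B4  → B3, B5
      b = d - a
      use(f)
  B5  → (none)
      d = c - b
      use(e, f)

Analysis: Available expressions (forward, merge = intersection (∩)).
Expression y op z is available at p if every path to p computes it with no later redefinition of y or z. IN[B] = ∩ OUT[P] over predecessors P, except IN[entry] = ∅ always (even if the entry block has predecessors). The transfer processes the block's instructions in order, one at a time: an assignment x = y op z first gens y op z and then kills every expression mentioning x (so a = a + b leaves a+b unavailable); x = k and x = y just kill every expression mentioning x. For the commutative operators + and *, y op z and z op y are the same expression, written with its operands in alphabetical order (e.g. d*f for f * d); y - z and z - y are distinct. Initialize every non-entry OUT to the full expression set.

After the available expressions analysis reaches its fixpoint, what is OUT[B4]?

Answer: {d-a}

Trace:
Per-block solution:
  B0:  IN={}  OUT={f*f}
  B1:  IN={f*f}  OUT={}
  B2:  IN={}  OUT={}
  B3:  IN={}  OUT={}
  B4:  IN={}  OUT={d-a}
  B5:  IN={}  OUT={c-b}

Merge at B4: IN[B4] = OUT[B2] ∩ OUT[B3] = {}
Applying B4's transfer function to that IN value gives OUT[B4] (row B4 above).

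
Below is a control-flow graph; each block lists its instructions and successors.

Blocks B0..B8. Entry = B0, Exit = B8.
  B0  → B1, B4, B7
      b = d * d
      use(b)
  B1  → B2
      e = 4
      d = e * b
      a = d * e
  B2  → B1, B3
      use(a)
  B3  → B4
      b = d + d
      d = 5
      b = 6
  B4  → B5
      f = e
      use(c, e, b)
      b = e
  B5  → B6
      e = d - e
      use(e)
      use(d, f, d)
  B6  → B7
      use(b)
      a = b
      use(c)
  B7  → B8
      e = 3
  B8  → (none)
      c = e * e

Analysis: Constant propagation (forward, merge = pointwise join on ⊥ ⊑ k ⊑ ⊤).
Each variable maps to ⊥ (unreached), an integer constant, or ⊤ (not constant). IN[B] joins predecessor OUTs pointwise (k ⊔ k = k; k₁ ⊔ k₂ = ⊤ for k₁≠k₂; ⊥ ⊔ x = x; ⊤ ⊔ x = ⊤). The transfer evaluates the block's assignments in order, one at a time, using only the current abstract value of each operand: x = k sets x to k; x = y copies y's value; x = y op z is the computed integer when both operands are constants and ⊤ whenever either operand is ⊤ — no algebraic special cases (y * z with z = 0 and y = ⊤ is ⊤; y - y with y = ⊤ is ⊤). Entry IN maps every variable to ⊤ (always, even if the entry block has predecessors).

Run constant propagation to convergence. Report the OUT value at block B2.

Converged values:
  B0:   IN=(all ⊤)   OUT=(all ⊤)
  B1:   IN=(all ⊤)   OUT={e:4; rest ⊤}
  B2:   IN={e:4; rest ⊤}   OUT={e:4; rest ⊤}
  B3:   IN={e:4; rest ⊤}   OUT={b:6, d:5, e:4; rest ⊤}
  B4:   IN=(all ⊤)   OUT=(all ⊤)
  B5:   IN=(all ⊤)   OUT=(all ⊤)
  B6:   IN=(all ⊤)   OUT=(all ⊤)
  B7:   IN=(all ⊤)   OUT={e:3; rest ⊤}
  B8:   IN={e:3; rest ⊤}   OUT={c:9, e:3; rest ⊤}

Merge at B2: IN[B2] = OUT[B1] = {a: ⊤, b: ⊤, c: ⊤, d: ⊤, e: 4, f: ⊤}
Applying B2's transfer function to that IN value gives OUT[B2] (row B2 above).

Answer: {a: ⊤, b: ⊤, c: ⊤, d: ⊤, e: 4, f: ⊤}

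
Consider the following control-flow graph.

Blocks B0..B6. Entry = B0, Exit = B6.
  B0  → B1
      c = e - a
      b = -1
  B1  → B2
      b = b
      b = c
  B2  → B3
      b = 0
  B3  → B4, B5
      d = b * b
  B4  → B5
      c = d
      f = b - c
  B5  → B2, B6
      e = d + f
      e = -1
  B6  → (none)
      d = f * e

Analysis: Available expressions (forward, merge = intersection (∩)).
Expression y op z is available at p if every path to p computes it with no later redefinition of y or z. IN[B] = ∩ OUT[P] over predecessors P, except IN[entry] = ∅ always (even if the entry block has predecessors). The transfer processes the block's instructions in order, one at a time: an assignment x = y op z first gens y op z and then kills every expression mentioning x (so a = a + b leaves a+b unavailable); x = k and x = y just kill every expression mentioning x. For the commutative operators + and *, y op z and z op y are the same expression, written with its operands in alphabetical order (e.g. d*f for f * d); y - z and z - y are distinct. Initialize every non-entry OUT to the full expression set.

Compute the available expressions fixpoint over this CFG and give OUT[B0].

Answer: {e-a}

Derivation:
Per-block solution:
  B0:   IN={}   OUT={e-a}
  B1:   IN={e-a}   OUT={e-a}
  B2:   IN={}   OUT={}
  B3:   IN={}   OUT={b*b}
  B4:   IN={b*b}   OUT={b*b, b-c}
  B5:   IN={b*b}   OUT={b*b, d+f}
  B6:   IN={b*b, d+f}   OUT={b*b, e*f}

B0 is the boundary node: IN[B0] = {}
Applying B0's transfer function to that IN value gives OUT[B0] (row B0 above).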